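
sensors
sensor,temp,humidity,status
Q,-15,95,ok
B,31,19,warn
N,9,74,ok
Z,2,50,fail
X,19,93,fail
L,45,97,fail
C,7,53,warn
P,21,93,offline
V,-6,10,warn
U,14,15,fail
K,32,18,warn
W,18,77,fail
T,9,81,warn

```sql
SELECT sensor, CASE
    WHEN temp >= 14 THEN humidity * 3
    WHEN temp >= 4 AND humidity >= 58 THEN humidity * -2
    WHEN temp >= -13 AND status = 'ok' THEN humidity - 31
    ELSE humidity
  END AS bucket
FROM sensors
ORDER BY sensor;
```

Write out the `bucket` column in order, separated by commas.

sensor=B: temp >= 14 → 57
sensor=C: ELSE → 53
sensor=K: temp >= 14 → 54
sensor=L: temp >= 14 → 291
sensor=N: temp >= 4 AND humidity >= 58 → -148
sensor=P: temp >= 14 → 279
sensor=Q: ELSE → 95
sensor=T: temp >= 4 AND humidity >= 58 → -162
sensor=U: temp >= 14 → 45
sensor=V: ELSE → 10
sensor=W: temp >= 14 → 231
sensor=X: temp >= 14 → 279
sensor=Z: ELSE → 50

57, 53, 54, 291, -148, 279, 95, -162, 45, 10, 231, 279, 50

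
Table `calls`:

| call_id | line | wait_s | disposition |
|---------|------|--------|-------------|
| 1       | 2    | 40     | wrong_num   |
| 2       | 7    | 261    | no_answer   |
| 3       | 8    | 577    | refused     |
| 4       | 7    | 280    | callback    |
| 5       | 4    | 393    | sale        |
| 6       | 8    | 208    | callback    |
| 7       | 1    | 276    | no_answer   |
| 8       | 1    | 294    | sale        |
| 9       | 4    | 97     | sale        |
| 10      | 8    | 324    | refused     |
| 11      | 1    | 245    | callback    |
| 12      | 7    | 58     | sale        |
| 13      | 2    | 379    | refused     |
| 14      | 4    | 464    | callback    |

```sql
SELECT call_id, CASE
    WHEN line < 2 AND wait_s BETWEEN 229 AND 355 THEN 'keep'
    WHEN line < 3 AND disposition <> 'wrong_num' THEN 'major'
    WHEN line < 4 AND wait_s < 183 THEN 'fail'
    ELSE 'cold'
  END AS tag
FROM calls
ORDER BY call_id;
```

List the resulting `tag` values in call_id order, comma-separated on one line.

fail, cold, cold, cold, cold, cold, keep, keep, cold, cold, keep, cold, major, cold

call_id=1: line < 4 AND wait_s < 183 → fail
call_id=2: ELSE → cold
call_id=3: ELSE → cold
call_id=4: ELSE → cold
call_id=5: ELSE → cold
call_id=6: ELSE → cold
call_id=7: line < 2 AND wait_s BETWEEN 229 AND 355 → keep
call_id=8: line < 2 AND wait_s BETWEEN 229 AND 355 → keep
call_id=9: ELSE → cold
call_id=10: ELSE → cold
call_id=11: line < 2 AND wait_s BETWEEN 229 AND 355 → keep
call_id=12: ELSE → cold
call_id=13: line < 3 AND disposition <> 'wrong_num' → major
call_id=14: ELSE → cold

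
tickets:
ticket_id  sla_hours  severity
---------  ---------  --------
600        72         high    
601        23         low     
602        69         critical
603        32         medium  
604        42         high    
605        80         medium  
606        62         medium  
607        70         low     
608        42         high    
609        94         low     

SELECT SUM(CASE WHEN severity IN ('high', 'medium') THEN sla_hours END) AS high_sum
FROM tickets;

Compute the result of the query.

ticket_id=600: ✓ → 72
ticket_id=601: ✗
ticket_id=602: ✗
ticket_id=603: ✓ → 32
ticket_id=604: ✓ → 42
ticket_id=605: ✓ → 80
ticket_id=606: ✓ → 62
ticket_id=607: ✗
ticket_id=608: ✓ → 42
ticket_id=609: ✗
high_sum = 72 + 32 + 42 + 80 + 62 + 42 = 330

330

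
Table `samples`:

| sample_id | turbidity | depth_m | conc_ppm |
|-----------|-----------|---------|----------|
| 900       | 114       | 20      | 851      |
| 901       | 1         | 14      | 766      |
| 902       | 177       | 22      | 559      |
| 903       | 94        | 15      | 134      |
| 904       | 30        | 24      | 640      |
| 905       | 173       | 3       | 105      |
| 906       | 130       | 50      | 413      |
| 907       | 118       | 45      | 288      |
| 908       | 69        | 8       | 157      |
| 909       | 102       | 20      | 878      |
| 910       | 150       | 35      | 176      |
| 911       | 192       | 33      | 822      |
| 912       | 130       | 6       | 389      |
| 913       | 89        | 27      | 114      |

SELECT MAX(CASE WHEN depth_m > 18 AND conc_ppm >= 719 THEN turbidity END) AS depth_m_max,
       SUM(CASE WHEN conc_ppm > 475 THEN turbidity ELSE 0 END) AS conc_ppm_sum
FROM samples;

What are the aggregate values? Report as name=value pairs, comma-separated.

[depth_m_max: depth_m > 18 AND conc_ppm >= 719]
sample_id=900: ✓ → 114
sample_id=901: ✗
sample_id=902: ✗
sample_id=903: ✗
sample_id=904: ✗
sample_id=905: ✗
sample_id=906: ✗
sample_id=907: ✗
sample_id=908: ✗
sample_id=909: ✓ → 102
sample_id=910: ✗
sample_id=911: ✓ → 192
sample_id=912: ✗
sample_id=913: ✗
depth_m_max = MAX(114, 102, 192) = 192
—
[conc_ppm_sum: conc_ppm > 475]
sample_id=900: ✓ → 114
sample_id=901: ✓ → 1
sample_id=902: ✓ → 177
sample_id=903: ✗
sample_id=904: ✓ → 30
sample_id=905: ✗
sample_id=906: ✗
sample_id=907: ✗
sample_id=908: ✗
sample_id=909: ✓ → 102
sample_id=910: ✗
sample_id=911: ✓ → 192
sample_id=912: ✗
sample_id=913: ✗
conc_ppm_sum = 114 + 1 + 177 + 30 + 102 + 192 = 616

depth_m_max=192, conc_ppm_sum=616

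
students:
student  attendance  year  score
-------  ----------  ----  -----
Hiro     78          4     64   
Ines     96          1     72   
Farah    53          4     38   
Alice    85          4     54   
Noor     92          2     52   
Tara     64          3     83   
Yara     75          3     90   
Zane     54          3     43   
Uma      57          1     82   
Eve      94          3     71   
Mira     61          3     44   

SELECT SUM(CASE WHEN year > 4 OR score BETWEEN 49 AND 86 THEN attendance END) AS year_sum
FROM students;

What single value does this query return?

student=Hiro: ✓ → 78
student=Ines: ✓ → 96
student=Farah: ✗
student=Alice: ✓ → 85
student=Noor: ✓ → 92
student=Tara: ✓ → 64
student=Yara: ✗
student=Zane: ✗
student=Uma: ✓ → 57
student=Eve: ✓ → 94
student=Mira: ✗
year_sum = 78 + 96 + 85 + 92 + 64 + 57 + 94 = 566

566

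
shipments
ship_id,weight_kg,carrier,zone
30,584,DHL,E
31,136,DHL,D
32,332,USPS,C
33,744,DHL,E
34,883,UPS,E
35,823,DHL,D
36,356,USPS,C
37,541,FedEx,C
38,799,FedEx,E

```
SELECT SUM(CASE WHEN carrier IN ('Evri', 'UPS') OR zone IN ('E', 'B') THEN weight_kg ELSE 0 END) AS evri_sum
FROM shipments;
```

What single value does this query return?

ship_id=30: ✓ → 584
ship_id=31: ✗
ship_id=32: ✗
ship_id=33: ✓ → 744
ship_id=34: ✓ → 883
ship_id=35: ✗
ship_id=36: ✗
ship_id=37: ✗
ship_id=38: ✓ → 799
evri_sum = 584 + 744 + 883 + 799 = 3010

3010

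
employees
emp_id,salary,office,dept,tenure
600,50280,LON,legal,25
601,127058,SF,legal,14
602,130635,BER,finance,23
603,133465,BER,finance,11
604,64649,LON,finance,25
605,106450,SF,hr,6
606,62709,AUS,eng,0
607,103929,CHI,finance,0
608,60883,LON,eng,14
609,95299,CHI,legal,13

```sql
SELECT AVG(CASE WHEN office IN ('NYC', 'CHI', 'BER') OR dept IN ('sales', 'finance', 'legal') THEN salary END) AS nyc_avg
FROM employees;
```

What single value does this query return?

100759.2857142857

emp_id=600: ✓ → 50280
emp_id=601: ✓ → 127058
emp_id=602: ✓ → 130635
emp_id=603: ✓ → 133465
emp_id=604: ✓ → 64649
emp_id=605: ✗
emp_id=606: ✗
emp_id=607: ✓ → 103929
emp_id=608: ✗
emp_id=609: ✓ → 95299
nyc_avg = (50280 + 127058 + 130635 + 133465 + 64649 + 103929 + 95299) / 7 = 100759.2857142857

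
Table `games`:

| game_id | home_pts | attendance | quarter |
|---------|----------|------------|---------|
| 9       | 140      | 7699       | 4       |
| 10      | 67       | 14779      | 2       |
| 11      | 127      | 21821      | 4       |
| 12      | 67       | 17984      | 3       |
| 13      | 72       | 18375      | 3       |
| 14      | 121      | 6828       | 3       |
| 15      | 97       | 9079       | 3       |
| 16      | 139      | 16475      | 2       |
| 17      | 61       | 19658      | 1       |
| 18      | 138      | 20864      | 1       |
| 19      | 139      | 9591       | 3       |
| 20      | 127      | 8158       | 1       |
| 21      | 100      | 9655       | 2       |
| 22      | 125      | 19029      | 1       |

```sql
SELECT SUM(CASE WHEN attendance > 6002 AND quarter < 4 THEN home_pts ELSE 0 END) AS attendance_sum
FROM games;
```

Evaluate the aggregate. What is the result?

game_id=9: ✗
game_id=10: ✓ → 67
game_id=11: ✗
game_id=12: ✓ → 67
game_id=13: ✓ → 72
game_id=14: ✓ → 121
game_id=15: ✓ → 97
game_id=16: ✓ → 139
game_id=17: ✓ → 61
game_id=18: ✓ → 138
game_id=19: ✓ → 139
game_id=20: ✓ → 127
game_id=21: ✓ → 100
game_id=22: ✓ → 125
attendance_sum = 67 + 67 + 72 + 121 + 97 + 139 + 61 + 138 + 139 + 127 + 100 + 125 = 1253

1253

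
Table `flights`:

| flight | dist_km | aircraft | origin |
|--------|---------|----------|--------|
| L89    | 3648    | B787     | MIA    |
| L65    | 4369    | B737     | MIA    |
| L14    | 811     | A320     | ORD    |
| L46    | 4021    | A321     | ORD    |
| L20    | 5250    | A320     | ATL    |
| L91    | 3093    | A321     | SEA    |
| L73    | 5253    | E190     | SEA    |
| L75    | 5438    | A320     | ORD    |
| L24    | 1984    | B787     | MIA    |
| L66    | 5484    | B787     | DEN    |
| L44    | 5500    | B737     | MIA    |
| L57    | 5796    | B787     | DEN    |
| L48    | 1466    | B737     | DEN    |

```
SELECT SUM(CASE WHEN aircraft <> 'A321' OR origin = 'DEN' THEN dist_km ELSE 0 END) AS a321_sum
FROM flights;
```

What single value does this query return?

44999

flight=L89: ✓ → 3648
flight=L65: ✓ → 4369
flight=L14: ✓ → 811
flight=L46: ✗
flight=L20: ✓ → 5250
flight=L91: ✗
flight=L73: ✓ → 5253
flight=L75: ✓ → 5438
flight=L24: ✓ → 1984
flight=L66: ✓ → 5484
flight=L44: ✓ → 5500
flight=L57: ✓ → 5796
flight=L48: ✓ → 1466
a321_sum = 3648 + 4369 + 811 + 5250 + 5253 + 5438 + 1984 + 5484 + 5500 + 5796 + 1466 = 44999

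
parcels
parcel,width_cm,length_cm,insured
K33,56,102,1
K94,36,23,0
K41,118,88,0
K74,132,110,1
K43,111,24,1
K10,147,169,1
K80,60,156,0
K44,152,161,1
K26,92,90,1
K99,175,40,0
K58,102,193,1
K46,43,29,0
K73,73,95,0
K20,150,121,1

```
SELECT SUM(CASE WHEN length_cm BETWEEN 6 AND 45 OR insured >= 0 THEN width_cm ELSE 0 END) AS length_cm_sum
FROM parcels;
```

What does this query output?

parcel=K33: ✓ → 56
parcel=K94: ✓ → 36
parcel=K41: ✓ → 118
parcel=K74: ✓ → 132
parcel=K43: ✓ → 111
parcel=K10: ✓ → 147
parcel=K80: ✓ → 60
parcel=K44: ✓ → 152
parcel=K26: ✓ → 92
parcel=K99: ✓ → 175
parcel=K58: ✓ → 102
parcel=K46: ✓ → 43
parcel=K73: ✓ → 73
parcel=K20: ✓ → 150
length_cm_sum = 56 + 36 + 118 + 132 + 111 + 147 + 60 + 152 + 92 + 175 + 102 + 43 + 73 + 150 = 1447

1447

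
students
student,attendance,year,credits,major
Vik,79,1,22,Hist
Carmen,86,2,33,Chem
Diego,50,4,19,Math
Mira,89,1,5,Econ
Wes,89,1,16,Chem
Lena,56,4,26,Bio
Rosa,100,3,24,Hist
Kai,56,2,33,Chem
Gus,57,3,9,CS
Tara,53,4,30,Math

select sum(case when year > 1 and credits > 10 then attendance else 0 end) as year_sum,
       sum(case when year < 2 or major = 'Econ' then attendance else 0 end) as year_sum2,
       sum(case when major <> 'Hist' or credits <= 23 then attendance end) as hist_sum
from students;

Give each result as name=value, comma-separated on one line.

year_sum=401, year_sum2=257, hist_sum=615

[year_sum: year > 1 and credits > 10]
student=Vik: ✗
student=Carmen: ✓ → 86
student=Diego: ✓ → 50
student=Mira: ✗
student=Wes: ✗
student=Lena: ✓ → 56
student=Rosa: ✓ → 100
student=Kai: ✓ → 56
student=Gus: ✗
student=Tara: ✓ → 53
year_sum = 86 + 50 + 56 + 100 + 56 + 53 = 401
—
[year_sum2: year < 2 or major = 'Econ']
student=Vik: ✓ → 79
student=Carmen: ✗
student=Diego: ✗
student=Mira: ✓ → 89
student=Wes: ✓ → 89
student=Lena: ✗
student=Rosa: ✗
student=Kai: ✗
student=Gus: ✗
student=Tara: ✗
year_sum2 = 79 + 89 + 89 = 257
—
[hist_sum: major <> 'Hist' or credits <= 23]
student=Vik: ✓ → 79
student=Carmen: ✓ → 86
student=Diego: ✓ → 50
student=Mira: ✓ → 89
student=Wes: ✓ → 89
student=Lena: ✓ → 56
student=Rosa: ✗
student=Kai: ✓ → 56
student=Gus: ✓ → 57
student=Tara: ✓ → 53
hist_sum = 79 + 86 + 50 + 89 + 89 + 56 + 56 + 57 + 53 = 615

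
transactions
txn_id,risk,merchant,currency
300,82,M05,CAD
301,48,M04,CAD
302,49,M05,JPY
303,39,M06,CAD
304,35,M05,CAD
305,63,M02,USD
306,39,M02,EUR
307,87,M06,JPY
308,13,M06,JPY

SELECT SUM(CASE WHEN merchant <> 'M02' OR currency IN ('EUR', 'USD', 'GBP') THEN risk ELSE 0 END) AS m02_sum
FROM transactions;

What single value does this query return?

txn_id=300: ✓ → 82
txn_id=301: ✓ → 48
txn_id=302: ✓ → 49
txn_id=303: ✓ → 39
txn_id=304: ✓ → 35
txn_id=305: ✓ → 63
txn_id=306: ✓ → 39
txn_id=307: ✓ → 87
txn_id=308: ✓ → 13
m02_sum = 82 + 48 + 49 + 39 + 35 + 63 + 39 + 87 + 13 = 455

455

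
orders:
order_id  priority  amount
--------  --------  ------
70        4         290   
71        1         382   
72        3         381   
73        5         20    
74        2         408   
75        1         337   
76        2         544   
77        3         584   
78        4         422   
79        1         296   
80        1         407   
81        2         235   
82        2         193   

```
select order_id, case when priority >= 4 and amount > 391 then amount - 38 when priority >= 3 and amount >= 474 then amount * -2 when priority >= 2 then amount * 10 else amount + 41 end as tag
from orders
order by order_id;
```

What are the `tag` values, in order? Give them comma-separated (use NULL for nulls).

order_id=70: priority >= 2 → 2900
order_id=71: ELSE → 423
order_id=72: priority >= 2 → 3810
order_id=73: priority >= 2 → 200
order_id=74: priority >= 2 → 4080
order_id=75: ELSE → 378
order_id=76: priority >= 2 → 5440
order_id=77: priority >= 3 and amount >= 474 → -1168
order_id=78: priority >= 4 and amount > 391 → 384
order_id=79: ELSE → 337
order_id=80: ELSE → 448
order_id=81: priority >= 2 → 2350
order_id=82: priority >= 2 → 1930

2900, 423, 3810, 200, 4080, 378, 5440, -1168, 384, 337, 448, 2350, 1930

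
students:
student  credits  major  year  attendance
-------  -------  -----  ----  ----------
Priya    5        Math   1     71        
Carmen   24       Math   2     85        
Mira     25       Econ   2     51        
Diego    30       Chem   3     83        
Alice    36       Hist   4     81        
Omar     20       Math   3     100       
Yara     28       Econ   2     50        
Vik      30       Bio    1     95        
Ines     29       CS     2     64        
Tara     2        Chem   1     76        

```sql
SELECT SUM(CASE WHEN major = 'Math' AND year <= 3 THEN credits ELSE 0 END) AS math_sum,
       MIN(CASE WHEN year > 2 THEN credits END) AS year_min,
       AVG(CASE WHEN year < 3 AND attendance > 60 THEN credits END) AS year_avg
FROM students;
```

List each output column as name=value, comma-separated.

math_sum=49, year_min=20, year_avg=18

[math_sum: major = 'Math' AND year <= 3]
student=Priya: ✓ → 5
student=Carmen: ✓ → 24
student=Mira: ✗
student=Diego: ✗
student=Alice: ✗
student=Omar: ✓ → 20
student=Yara: ✗
student=Vik: ✗
student=Ines: ✗
student=Tara: ✗
math_sum = 5 + 24 + 20 = 49
—
[year_min: year > 2]
student=Priya: ✗
student=Carmen: ✗
student=Mira: ✗
student=Diego: ✓ → 30
student=Alice: ✓ → 36
student=Omar: ✓ → 20
student=Yara: ✗
student=Vik: ✗
student=Ines: ✗
student=Tara: ✗
year_min = MIN(30, 36, 20) = 20
—
[year_avg: year < 3 AND attendance > 60]
student=Priya: ✓ → 5
student=Carmen: ✓ → 24
student=Mira: ✗
student=Diego: ✗
student=Alice: ✗
student=Omar: ✗
student=Yara: ✗
student=Vik: ✓ → 30
student=Ines: ✓ → 29
student=Tara: ✓ → 2
year_avg = (5 + 24 + 30 + 29 + 2) / 5 = 18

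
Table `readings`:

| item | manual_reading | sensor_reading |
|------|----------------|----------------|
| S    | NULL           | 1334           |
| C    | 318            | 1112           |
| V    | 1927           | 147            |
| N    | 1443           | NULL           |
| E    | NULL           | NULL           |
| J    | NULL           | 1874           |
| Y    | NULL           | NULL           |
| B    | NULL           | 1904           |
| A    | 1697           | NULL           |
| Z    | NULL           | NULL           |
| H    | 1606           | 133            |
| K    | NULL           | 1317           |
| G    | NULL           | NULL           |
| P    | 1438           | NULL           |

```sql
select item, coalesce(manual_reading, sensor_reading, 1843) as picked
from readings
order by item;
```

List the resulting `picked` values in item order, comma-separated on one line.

1697, 1904, 318, 1843, 1843, 1606, 1874, 1317, 1443, 1438, 1334, 1927, 1843, 1843

item=A: manual_reading=1697 → 1697
item=B: manual_reading=NULL, sensor_reading=1904 → 1904
item=C: manual_reading=318 → 318
item=E: manual_reading=NULL, sensor_reading=NULL, → literal 1843 → 1843
item=G: manual_reading=NULL, sensor_reading=NULL, → literal 1843 → 1843
item=H: manual_reading=1606 → 1606
item=J: manual_reading=NULL, sensor_reading=1874 → 1874
item=K: manual_reading=NULL, sensor_reading=1317 → 1317
item=N: manual_reading=1443 → 1443
item=P: manual_reading=1438 → 1438
item=S: manual_reading=NULL, sensor_reading=1334 → 1334
item=V: manual_reading=1927 → 1927
item=Y: manual_reading=NULL, sensor_reading=NULL, → literal 1843 → 1843
item=Z: manual_reading=NULL, sensor_reading=NULL, → literal 1843 → 1843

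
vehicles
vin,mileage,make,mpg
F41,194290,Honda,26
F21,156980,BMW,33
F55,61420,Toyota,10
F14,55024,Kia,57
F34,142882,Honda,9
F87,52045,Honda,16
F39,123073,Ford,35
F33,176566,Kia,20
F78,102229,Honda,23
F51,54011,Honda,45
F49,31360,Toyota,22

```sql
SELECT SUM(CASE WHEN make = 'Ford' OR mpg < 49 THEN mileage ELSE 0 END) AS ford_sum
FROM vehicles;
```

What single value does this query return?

1094856

vin=F41: ✓ → 194290
vin=F21: ✓ → 156980
vin=F55: ✓ → 61420
vin=F14: ✗
vin=F34: ✓ → 142882
vin=F87: ✓ → 52045
vin=F39: ✓ → 123073
vin=F33: ✓ → 176566
vin=F78: ✓ → 102229
vin=F51: ✓ → 54011
vin=F49: ✓ → 31360
ford_sum = 194290 + 156980 + 61420 + 142882 + 52045 + 123073 + 176566 + 102229 + 54011 + 31360 = 1094856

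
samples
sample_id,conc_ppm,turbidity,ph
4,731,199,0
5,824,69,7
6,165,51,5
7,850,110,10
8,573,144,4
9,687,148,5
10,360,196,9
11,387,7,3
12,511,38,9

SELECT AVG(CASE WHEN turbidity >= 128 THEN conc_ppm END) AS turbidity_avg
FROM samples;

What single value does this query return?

587.75

sample_id=4: ✓ → 731
sample_id=5: ✗
sample_id=6: ✗
sample_id=7: ✗
sample_id=8: ✓ → 573
sample_id=9: ✓ → 687
sample_id=10: ✓ → 360
sample_id=11: ✗
sample_id=12: ✗
turbidity_avg = (731 + 573 + 687 + 360) / 4 = 587.75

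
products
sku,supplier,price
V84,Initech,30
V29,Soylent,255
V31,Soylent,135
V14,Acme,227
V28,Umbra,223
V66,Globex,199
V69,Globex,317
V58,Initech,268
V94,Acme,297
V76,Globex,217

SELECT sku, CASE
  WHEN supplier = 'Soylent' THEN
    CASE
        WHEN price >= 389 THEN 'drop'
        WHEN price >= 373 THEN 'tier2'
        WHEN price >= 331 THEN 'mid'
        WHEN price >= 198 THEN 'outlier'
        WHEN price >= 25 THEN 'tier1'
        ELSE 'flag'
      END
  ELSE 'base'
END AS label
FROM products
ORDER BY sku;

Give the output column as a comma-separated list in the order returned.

base, base, outlier, tier1, base, base, base, base, base, base

sku=V14: supplier='Acme' → outer ELSE → base
sku=V28: supplier='Umbra' → outer ELSE → base
sku=V29: supplier='Soylent' → inner[price >= 198] → outlier
sku=V31: supplier='Soylent' → inner[price >= 25] → tier1
sku=V58: supplier='Initech' → outer ELSE → base
sku=V66: supplier='Globex' → outer ELSE → base
sku=V69: supplier='Globex' → outer ELSE → base
sku=V76: supplier='Globex' → outer ELSE → base
sku=V84: supplier='Initech' → outer ELSE → base
sku=V94: supplier='Acme' → outer ELSE → base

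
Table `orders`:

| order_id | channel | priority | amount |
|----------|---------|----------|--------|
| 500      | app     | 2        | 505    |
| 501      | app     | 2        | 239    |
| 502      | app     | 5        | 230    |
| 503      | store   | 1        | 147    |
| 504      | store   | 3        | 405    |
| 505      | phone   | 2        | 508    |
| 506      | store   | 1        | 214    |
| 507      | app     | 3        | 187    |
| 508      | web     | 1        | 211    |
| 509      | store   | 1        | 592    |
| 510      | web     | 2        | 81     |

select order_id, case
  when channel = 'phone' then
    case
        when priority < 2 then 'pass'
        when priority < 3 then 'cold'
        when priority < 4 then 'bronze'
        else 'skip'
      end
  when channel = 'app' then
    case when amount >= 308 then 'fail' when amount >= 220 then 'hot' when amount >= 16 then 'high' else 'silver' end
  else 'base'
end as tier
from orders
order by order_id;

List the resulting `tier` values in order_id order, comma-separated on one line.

order_id=500: channel='app' → inner[amount >= 308] → fail
order_id=501: channel='app' → inner[amount >= 220] → hot
order_id=502: channel='app' → inner[amount >= 220] → hot
order_id=503: channel='store' → outer ELSE → base
order_id=504: channel='store' → outer ELSE → base
order_id=505: channel='phone' → inner[priority < 3] → cold
order_id=506: channel='store' → outer ELSE → base
order_id=507: channel='app' → inner[amount >= 16] → high
order_id=508: channel='web' → outer ELSE → base
order_id=509: channel='store' → outer ELSE → base
order_id=510: channel='web' → outer ELSE → base

fail, hot, hot, base, base, cold, base, high, base, base, base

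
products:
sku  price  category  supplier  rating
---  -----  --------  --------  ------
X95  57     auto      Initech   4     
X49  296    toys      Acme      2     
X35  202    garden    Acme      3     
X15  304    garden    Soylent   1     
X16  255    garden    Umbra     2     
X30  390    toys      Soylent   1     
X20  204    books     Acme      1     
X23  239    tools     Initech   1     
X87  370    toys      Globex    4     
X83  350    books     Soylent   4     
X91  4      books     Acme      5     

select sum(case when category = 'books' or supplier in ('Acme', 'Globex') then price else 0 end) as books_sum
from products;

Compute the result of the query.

1426

sku=X95: ✗
sku=X49: ✓ → 296
sku=X35: ✓ → 202
sku=X15: ✗
sku=X16: ✗
sku=X30: ✗
sku=X20: ✓ → 204
sku=X23: ✗
sku=X87: ✓ → 370
sku=X83: ✓ → 350
sku=X91: ✓ → 4
books_sum = 296 + 202 + 204 + 370 + 350 + 4 = 1426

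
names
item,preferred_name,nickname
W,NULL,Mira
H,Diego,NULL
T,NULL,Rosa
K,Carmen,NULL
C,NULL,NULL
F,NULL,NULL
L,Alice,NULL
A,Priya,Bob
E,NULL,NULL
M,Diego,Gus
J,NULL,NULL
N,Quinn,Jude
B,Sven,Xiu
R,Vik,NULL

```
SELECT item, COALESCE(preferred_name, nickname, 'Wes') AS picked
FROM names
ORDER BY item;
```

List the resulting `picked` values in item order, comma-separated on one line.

item=A: preferred_name=Priya → Priya
item=B: preferred_name=Sven → Sven
item=C: preferred_name=NULL, nickname=NULL, → literal Wes → Wes
item=E: preferred_name=NULL, nickname=NULL, → literal Wes → Wes
item=F: preferred_name=NULL, nickname=NULL, → literal Wes → Wes
item=H: preferred_name=Diego → Diego
item=J: preferred_name=NULL, nickname=NULL, → literal Wes → Wes
item=K: preferred_name=Carmen → Carmen
item=L: preferred_name=Alice → Alice
item=M: preferred_name=Diego → Diego
item=N: preferred_name=Quinn → Quinn
item=R: preferred_name=Vik → Vik
item=T: preferred_name=NULL, nickname=Rosa → Rosa
item=W: preferred_name=NULL, nickname=Mira → Mira

Priya, Sven, Wes, Wes, Wes, Diego, Wes, Carmen, Alice, Diego, Quinn, Vik, Rosa, Mira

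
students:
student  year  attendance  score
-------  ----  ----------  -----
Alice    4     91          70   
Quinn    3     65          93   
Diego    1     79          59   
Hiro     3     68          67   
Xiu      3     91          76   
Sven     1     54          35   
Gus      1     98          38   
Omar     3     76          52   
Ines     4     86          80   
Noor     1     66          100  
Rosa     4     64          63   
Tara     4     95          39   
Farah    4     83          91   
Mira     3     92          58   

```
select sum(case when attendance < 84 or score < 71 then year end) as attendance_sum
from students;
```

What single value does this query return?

student=Alice: ✓ → 4
student=Quinn: ✓ → 3
student=Diego: ✓ → 1
student=Hiro: ✓ → 3
student=Xiu: ✗
student=Sven: ✓ → 1
student=Gus: ✓ → 1
student=Omar: ✓ → 3
student=Ines: ✗
student=Noor: ✓ → 1
student=Rosa: ✓ → 4
student=Tara: ✓ → 4
student=Farah: ✓ → 4
student=Mira: ✓ → 3
attendance_sum = 4 + 3 + 1 + 3 + 1 + 1 + 3 + 1 + 4 + 4 + 4 + 3 = 32

32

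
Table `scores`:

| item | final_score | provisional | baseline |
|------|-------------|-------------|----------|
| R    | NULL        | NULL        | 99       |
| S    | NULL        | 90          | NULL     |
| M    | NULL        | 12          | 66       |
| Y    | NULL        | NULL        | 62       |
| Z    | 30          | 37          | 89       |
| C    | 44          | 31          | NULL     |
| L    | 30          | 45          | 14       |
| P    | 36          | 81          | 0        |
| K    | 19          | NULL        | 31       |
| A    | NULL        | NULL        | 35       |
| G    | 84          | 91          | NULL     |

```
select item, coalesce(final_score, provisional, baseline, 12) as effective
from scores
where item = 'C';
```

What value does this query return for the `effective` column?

item = C: final_score=44, provisional=31, baseline=NULL.
final_score=44 → 44

44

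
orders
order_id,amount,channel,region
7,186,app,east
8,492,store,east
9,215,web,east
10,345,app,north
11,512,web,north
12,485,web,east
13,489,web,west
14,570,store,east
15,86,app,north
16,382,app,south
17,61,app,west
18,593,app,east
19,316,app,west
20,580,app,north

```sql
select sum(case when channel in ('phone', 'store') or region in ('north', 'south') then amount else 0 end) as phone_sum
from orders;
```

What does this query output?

order_id=7: ✗
order_id=8: ✓ → 492
order_id=9: ✗
order_id=10: ✓ → 345
order_id=11: ✓ → 512
order_id=12: ✗
order_id=13: ✗
order_id=14: ✓ → 570
order_id=15: ✓ → 86
order_id=16: ✓ → 382
order_id=17: ✗
order_id=18: ✗
order_id=19: ✗
order_id=20: ✓ → 580
phone_sum = 492 + 345 + 512 + 570 + 86 + 382 + 580 = 2967

2967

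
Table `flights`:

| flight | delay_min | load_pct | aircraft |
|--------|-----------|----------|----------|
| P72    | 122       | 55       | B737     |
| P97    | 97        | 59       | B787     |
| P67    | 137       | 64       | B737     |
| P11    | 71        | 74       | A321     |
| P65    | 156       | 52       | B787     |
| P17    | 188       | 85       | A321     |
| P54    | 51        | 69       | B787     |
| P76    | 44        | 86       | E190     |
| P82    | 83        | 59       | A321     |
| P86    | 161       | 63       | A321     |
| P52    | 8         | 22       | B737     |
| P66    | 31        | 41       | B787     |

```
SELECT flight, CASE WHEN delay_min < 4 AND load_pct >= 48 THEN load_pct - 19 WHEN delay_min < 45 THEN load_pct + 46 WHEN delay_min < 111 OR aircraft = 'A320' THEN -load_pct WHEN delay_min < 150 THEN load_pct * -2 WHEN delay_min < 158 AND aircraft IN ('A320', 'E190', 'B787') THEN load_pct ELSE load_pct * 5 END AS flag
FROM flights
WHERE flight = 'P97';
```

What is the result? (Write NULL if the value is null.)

flight = P97: delay_min=97, load_pct=59, aircraft=B787.
delay_min < 4 AND load_pct >= 48 → false
delay_min < 45 → false
delay_min < 111 OR aircraft = 'A320' → true → -59

-59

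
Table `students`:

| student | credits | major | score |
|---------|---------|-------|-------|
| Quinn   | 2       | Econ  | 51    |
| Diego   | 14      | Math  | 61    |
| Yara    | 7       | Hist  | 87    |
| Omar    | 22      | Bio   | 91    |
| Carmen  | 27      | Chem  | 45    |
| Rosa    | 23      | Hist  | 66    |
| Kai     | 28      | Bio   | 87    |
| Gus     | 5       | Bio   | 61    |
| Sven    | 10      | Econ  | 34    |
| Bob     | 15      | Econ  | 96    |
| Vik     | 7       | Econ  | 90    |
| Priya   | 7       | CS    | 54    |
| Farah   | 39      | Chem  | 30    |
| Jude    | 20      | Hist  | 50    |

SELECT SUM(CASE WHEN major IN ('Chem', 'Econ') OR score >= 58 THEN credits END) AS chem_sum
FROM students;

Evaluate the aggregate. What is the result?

student=Quinn: ✓ → 2
student=Diego: ✓ → 14
student=Yara: ✓ → 7
student=Omar: ✓ → 22
student=Carmen: ✓ → 27
student=Rosa: ✓ → 23
student=Kai: ✓ → 28
student=Gus: ✓ → 5
student=Sven: ✓ → 10
student=Bob: ✓ → 15
student=Vik: ✓ → 7
student=Priya: ✗
student=Farah: ✓ → 39
student=Jude: ✗
chem_sum = 2 + 14 + 7 + 22 + 27 + 23 + 28 + 5 + 10 + 15 + 7 + 39 = 199

199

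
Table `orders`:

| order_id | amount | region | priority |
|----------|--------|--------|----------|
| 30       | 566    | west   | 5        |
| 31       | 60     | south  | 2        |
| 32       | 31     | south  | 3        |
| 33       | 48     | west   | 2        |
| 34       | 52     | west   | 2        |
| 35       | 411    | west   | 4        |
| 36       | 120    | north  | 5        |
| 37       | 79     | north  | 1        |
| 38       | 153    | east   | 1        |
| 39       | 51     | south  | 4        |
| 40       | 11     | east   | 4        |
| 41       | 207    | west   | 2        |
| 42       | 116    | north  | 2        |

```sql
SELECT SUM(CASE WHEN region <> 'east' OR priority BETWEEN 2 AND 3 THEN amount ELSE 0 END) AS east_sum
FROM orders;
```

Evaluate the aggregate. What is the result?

order_id=30: ✓ → 566
order_id=31: ✓ → 60
order_id=32: ✓ → 31
order_id=33: ✓ → 48
order_id=34: ✓ → 52
order_id=35: ✓ → 411
order_id=36: ✓ → 120
order_id=37: ✓ → 79
order_id=38: ✗
order_id=39: ✓ → 51
order_id=40: ✗
order_id=41: ✓ → 207
order_id=42: ✓ → 116
east_sum = 566 + 60 + 31 + 48 + 52 + 411 + 120 + 79 + 51 + 207 + 116 = 1741

1741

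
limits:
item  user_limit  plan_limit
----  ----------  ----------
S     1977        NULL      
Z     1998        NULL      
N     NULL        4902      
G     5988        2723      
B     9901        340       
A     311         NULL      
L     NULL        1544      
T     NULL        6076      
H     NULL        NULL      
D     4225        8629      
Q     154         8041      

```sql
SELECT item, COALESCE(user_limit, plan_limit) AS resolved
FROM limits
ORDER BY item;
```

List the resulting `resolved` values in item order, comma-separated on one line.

311, 9901, 4225, 5988, NULL, 1544, 4902, 154, 1977, 6076, 1998

item=A: user_limit=311 → 311
item=B: user_limit=9901 → 9901
item=D: user_limit=4225 → 4225
item=G: user_limit=5988 → 5988
item=H: user_limit=NULL, plan_limit=NULL (all NULL) → NULL
item=L: user_limit=NULL, plan_limit=1544 → 1544
item=N: user_limit=NULL, plan_limit=4902 → 4902
item=Q: user_limit=154 → 154
item=S: user_limit=1977 → 1977
item=T: user_limit=NULL, plan_limit=6076 → 6076
item=Z: user_limit=1998 → 1998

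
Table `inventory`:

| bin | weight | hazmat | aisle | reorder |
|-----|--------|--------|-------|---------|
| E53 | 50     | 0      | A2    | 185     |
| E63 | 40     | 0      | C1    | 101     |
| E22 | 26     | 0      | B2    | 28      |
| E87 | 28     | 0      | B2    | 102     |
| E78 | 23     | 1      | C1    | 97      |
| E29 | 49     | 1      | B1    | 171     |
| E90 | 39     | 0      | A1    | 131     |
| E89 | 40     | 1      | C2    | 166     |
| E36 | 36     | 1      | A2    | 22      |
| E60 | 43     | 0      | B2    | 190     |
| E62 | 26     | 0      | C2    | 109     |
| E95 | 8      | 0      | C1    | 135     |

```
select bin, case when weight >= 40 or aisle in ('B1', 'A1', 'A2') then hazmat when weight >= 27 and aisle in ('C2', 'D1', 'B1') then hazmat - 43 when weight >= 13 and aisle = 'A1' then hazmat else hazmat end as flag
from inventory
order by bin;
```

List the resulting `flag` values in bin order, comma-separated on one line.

0, 1, 1, 0, 0, 0, 0, 1, 0, 1, 0, 0

bin=E22: ELSE → 0
bin=E29: weight >= 40 or aisle in ('B1', 'A1', 'A2') → 1
bin=E36: weight >= 40 or aisle in ('B1', 'A1', 'A2') → 1
bin=E53: weight >= 40 or aisle in ('B1', 'A1', 'A2') → 0
bin=E60: weight >= 40 or aisle in ('B1', 'A1', 'A2') → 0
bin=E62: ELSE → 0
bin=E63: weight >= 40 or aisle in ('B1', 'A1', 'A2') → 0
bin=E78: ELSE → 1
bin=E87: ELSE → 0
bin=E89: weight >= 40 or aisle in ('B1', 'A1', 'A2') → 1
bin=E90: weight >= 40 or aisle in ('B1', 'A1', 'A2') → 0
bin=E95: ELSE → 0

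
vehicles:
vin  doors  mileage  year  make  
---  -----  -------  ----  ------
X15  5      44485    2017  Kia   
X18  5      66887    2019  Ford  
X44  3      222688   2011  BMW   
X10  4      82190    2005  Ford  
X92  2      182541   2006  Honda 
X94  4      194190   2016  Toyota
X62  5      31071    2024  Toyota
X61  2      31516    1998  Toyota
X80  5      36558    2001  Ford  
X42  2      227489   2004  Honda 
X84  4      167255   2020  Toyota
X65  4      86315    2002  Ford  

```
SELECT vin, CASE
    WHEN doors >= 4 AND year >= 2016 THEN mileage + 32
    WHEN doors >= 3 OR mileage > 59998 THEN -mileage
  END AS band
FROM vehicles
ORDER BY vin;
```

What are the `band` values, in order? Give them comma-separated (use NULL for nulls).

vin=X10: doors >= 3 OR mileage > 59998 → -82190
vin=X15: doors >= 4 AND year >= 2016 → 44517
vin=X18: doors >= 4 AND year >= 2016 → 66919
vin=X42: doors >= 3 OR mileage > 59998 → -227489
vin=X44: doors >= 3 OR mileage > 59998 → -222688
vin=X61: (no match → NULL) → NULL
vin=X62: doors >= 4 AND year >= 2016 → 31103
vin=X65: doors >= 3 OR mileage > 59998 → -86315
vin=X80: doors >= 3 OR mileage > 59998 → -36558
vin=X84: doors >= 4 AND year >= 2016 → 167287
vin=X92: doors >= 3 OR mileage > 59998 → -182541
vin=X94: doors >= 4 AND year >= 2016 → 194222

-82190, 44517, 66919, -227489, -222688, NULL, 31103, -86315, -36558, 167287, -182541, 194222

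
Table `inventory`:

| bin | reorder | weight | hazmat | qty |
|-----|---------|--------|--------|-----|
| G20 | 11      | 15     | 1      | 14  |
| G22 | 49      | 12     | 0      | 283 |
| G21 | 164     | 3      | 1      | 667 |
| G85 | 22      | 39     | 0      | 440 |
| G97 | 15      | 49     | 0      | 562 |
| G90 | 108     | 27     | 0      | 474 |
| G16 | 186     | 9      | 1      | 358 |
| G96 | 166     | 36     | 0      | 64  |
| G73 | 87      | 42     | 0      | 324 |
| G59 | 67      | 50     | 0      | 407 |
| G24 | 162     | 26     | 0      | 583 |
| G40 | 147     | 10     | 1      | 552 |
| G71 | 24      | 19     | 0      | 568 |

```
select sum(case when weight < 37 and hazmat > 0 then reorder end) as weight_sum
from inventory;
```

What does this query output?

bin=G20: ✓ → 11
bin=G22: ✗
bin=G21: ✓ → 164
bin=G85: ✗
bin=G97: ✗
bin=G90: ✗
bin=G16: ✓ → 186
bin=G96: ✗
bin=G73: ✗
bin=G59: ✗
bin=G24: ✗
bin=G40: ✓ → 147
bin=G71: ✗
weight_sum = 11 + 164 + 186 + 147 = 508

508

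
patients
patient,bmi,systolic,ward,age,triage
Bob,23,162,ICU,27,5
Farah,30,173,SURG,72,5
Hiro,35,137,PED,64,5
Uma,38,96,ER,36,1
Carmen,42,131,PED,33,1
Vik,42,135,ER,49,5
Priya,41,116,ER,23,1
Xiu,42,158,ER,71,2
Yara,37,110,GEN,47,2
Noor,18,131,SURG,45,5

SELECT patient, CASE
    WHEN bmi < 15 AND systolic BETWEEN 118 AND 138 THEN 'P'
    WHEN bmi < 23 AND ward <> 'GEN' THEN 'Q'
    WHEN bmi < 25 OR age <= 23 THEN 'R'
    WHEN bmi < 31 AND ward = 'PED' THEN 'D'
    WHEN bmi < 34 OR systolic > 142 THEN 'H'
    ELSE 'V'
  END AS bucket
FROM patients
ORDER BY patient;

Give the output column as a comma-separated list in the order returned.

R, V, H, V, Q, R, V, V, H, V

patient=Bob: bmi < 25 OR age <= 23 → R
patient=Carmen: ELSE → V
patient=Farah: bmi < 34 OR systolic > 142 → H
patient=Hiro: ELSE → V
patient=Noor: bmi < 23 AND ward <> 'GEN' → Q
patient=Priya: bmi < 25 OR age <= 23 → R
patient=Uma: ELSE → V
patient=Vik: ELSE → V
patient=Xiu: bmi < 34 OR systolic > 142 → H
patient=Yara: ELSE → V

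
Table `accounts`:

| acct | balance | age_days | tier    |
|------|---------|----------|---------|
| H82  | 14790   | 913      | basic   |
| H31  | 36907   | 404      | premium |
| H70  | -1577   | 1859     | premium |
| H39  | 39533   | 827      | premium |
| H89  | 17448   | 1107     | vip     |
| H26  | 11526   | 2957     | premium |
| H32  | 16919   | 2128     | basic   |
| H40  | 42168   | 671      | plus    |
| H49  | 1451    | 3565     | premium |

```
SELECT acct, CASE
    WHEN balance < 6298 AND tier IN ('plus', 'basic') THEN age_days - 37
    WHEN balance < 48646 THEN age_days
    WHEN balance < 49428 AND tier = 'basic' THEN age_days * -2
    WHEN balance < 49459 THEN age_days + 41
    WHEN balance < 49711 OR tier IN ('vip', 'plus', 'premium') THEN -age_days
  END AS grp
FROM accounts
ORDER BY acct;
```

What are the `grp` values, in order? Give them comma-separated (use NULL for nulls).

2957, 404, 2128, 827, 671, 3565, 1859, 913, 1107

acct=H26: balance < 48646 → 2957
acct=H31: balance < 48646 → 404
acct=H32: balance < 48646 → 2128
acct=H39: balance < 48646 → 827
acct=H40: balance < 48646 → 671
acct=H49: balance < 48646 → 3565
acct=H70: balance < 48646 → 1859
acct=H82: balance < 48646 → 913
acct=H89: balance < 48646 → 1107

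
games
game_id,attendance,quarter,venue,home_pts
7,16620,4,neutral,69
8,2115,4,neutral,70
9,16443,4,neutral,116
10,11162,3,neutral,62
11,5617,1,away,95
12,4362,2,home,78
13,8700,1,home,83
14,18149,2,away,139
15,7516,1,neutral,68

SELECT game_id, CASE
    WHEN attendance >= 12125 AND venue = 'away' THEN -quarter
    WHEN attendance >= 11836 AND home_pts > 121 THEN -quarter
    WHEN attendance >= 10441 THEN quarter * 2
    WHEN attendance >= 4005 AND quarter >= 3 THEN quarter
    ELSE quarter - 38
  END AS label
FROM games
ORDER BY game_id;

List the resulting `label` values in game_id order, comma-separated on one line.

8, -34, 8, 6, -37, -36, -37, -2, -37

game_id=7: attendance >= 10441 → 8
game_id=8: ELSE → -34
game_id=9: attendance >= 10441 → 8
game_id=10: attendance >= 10441 → 6
game_id=11: ELSE → -37
game_id=12: ELSE → -36
game_id=13: ELSE → -37
game_id=14: attendance >= 12125 AND venue = 'away' → -2
game_id=15: ELSE → -37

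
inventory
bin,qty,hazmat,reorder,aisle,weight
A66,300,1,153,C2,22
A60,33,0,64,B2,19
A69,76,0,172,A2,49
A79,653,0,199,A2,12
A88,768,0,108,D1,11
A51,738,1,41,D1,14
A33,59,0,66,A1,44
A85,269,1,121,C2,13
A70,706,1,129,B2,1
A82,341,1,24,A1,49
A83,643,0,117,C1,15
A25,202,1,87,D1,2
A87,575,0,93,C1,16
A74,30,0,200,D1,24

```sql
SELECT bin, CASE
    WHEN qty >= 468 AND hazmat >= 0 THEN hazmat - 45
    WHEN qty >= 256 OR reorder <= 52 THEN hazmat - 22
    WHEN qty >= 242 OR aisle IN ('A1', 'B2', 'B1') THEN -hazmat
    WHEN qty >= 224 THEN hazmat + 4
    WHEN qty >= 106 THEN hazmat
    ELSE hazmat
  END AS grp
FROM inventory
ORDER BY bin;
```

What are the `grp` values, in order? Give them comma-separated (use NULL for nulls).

1, 0, -44, 0, -21, 0, -44, 0, -45, -21, -45, -21, -45, -45

bin=A25: qty >= 106 → 1
bin=A33: qty >= 242 OR aisle IN ('A1', 'B2', 'B1') → 0
bin=A51: qty >= 468 AND hazmat >= 0 → -44
bin=A60: qty >= 242 OR aisle IN ('A1', 'B2', 'B1') → 0
bin=A66: qty >= 256 OR reorder <= 52 → -21
bin=A69: ELSE → 0
bin=A70: qty >= 468 AND hazmat >= 0 → -44
bin=A74: ELSE → 0
bin=A79: qty >= 468 AND hazmat >= 0 → -45
bin=A82: qty >= 256 OR reorder <= 52 → -21
bin=A83: qty >= 468 AND hazmat >= 0 → -45
bin=A85: qty >= 256 OR reorder <= 52 → -21
bin=A87: qty >= 468 AND hazmat >= 0 → -45
bin=A88: qty >= 468 AND hazmat >= 0 → -45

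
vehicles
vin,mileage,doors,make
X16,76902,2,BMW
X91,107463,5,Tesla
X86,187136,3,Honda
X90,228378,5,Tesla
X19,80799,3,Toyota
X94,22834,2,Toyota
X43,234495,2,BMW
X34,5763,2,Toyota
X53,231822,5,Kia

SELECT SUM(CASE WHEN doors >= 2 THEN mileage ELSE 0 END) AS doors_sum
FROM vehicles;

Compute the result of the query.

1175592

vin=X16: ✓ → 76902
vin=X91: ✓ → 107463
vin=X86: ✓ → 187136
vin=X90: ✓ → 228378
vin=X19: ✓ → 80799
vin=X94: ✓ → 22834
vin=X43: ✓ → 234495
vin=X34: ✓ → 5763
vin=X53: ✓ → 231822
doors_sum = 76902 + 107463 + 187136 + 228378 + 80799 + 22834 + 234495 + 5763 + 231822 = 1175592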